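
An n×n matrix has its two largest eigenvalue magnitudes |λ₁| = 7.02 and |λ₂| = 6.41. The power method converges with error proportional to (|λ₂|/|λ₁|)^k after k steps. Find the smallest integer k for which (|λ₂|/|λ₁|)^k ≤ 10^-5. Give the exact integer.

|λ₂/λ₁| = 6.41/7.02 = 0.91311
Need k ≥ ln(10^-5) / ln(0.91311) = -11.5129 / -0.0909 ≈ 126.649
Smallest integer k satisfying the bound: 127

127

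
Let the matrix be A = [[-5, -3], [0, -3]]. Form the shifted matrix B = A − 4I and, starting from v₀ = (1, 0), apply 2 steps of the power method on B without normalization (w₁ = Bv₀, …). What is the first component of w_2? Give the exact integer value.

81

B = A − 4I has rows (-9, -3); (0, -7)
w1 = Bv₀ = ((-9)·1 + (-3)·0; 0·1 + (-7)·0) = (-9, 0)
w2 = Bw1 = ((-9)·(-9) + (-3)·0; 0·(-9) + (-7)·0) = (81, 0)
Requested component of w2: 81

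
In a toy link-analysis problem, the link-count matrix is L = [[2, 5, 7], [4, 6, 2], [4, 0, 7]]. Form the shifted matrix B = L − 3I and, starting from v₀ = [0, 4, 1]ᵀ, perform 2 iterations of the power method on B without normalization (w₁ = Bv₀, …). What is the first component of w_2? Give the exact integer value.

71

B = L − 3I has rows (-1, 5, 7); (4, 3, 2); (4, 0, 4)
w1 = Bv₀ = (27, 14, 4)
w2 = Bw1 = (71, 158, 124)
Requested component of w2: 71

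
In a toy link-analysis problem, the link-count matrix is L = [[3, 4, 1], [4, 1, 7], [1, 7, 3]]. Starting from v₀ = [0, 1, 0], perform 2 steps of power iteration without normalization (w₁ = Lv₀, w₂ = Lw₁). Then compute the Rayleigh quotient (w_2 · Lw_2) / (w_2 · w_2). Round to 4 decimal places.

8.8338

w1 = Lv₀ = (4, 1, 7)
w2 = Lw1 = (23, 66, 32)
Lw2 = (365, 382, 581)
w2·Lw2 = 23·365 + 66·382 + 32·581 = 52199; w2·w2 = 23·23 + 66·66 + 32·32 = 5909
λ ≈ 52199/5909 = 8.8338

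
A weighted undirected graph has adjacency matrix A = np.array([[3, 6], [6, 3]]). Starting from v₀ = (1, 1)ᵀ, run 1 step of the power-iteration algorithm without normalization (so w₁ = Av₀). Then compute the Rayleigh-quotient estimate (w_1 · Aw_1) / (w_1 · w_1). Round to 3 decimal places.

w1 = Av₀ = (3·1 + 6·1; 6·1 + 3·1) = (9, 9)
Aw1 = (81, 81)
w1·Aw1 = 9·81 + 9·81 = 1458; w1·w1 = 9·9 + 9·9 = 162
λ ≈ 1458/162 = 9.000

λ ≈ 9.000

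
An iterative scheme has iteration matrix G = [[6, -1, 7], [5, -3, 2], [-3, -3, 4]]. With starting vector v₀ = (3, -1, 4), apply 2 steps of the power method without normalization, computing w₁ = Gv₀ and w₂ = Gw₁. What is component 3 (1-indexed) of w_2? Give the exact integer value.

-179

w1 = Gv₀ = (6·3 + (-1)·(-1) + 7·4; 5·3 + (-3)·(-1) + 2·4; (-3)·3 + (-3)·(-1) + 4·4) = (47, 26, 10)
w2 = Gw1 = (6·47 + (-1)·26 + 7·10; 5·47 + (-3)·26 + 2·10; (-3)·47 + (-3)·26 + 4·10) = (326, 177, -179)
The requested component of w2 is -179.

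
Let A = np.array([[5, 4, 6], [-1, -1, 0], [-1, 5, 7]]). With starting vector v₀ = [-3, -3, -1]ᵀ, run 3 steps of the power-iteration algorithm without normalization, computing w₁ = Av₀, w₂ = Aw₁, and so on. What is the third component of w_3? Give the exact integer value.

-100

w1 = Av₀ = (5·(-3) + 4·(-3) + 6·(-1); (-1)·(-3) + (-1)·(-3) + 0·(-1); (-1)·(-3) + 5·(-3) + 7·(-1)) = (-33, 6, -19)
w2 = Aw1 = (5·(-33) + 4·6 + 6·(-19); (-1)·(-33) + (-1)·6 + 0·(-19); (-1)·(-33) + 5·6 + 7·(-19)) = (-255, 27, -70)
w3 = Aw2 = (-1587, 228, -100)
The requested component of w3 is -100.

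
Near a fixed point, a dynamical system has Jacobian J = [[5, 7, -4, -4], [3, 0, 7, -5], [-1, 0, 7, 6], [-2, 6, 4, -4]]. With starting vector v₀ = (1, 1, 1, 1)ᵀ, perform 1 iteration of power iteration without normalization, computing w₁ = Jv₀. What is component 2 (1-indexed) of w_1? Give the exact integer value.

w1 = Jv₀ = (5·1 + 7·1 + (-4)·1 + (-4)·1; 3·1 + 0·1 + 7·1 + (-5)·1; (-1)·1 + 0·1 + 7·1 + 6·1; (-2)·1 + 6·1 + 4·1 + (-4)·1) = (4, 5, 12, 4)
The requested component of w1 is 5.

5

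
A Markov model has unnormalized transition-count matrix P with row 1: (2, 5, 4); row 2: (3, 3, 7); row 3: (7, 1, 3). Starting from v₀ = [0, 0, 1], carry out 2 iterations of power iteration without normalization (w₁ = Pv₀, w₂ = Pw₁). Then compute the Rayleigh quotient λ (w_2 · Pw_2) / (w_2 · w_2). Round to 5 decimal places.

w1 = Pv₀ = (2·0 + 5·0 + 4·1; 3·0 + 3·0 + 7·1; 7·0 + 1·0 + 3·1) = (4, 7, 3)
w2 = Pw1 = (2·4 + 5·7 + 4·3; 3·4 + 3·7 + 7·3; 7·4 + 1·7 + 3·3) = (55, 54, 44)
Pw2 = (556, 635, 571)
w2·Pw2 = 55·556 + 54·635 + 44·571 = 89994; w2·w2 = 55·55 + 54·54 + 44·44 = 7877
λ ≈ 89994/7877 = 11.42491

11.42491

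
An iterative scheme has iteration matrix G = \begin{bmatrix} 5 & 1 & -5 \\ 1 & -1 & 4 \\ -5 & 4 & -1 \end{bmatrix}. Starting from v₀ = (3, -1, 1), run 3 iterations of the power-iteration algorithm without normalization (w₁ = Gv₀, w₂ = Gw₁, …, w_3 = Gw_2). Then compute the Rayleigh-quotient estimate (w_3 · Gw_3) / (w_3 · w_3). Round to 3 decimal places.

w1 = Gv₀ = (9, 8, -20)
w2 = Gw1 = (153, -79, 7)
w3 = Gw2 = (651, 260, -1088)
Gw3 = (8955, -3961, -1127)
w3·Gw3 = 651·8955 + 260·(-3961) + (-1088)·(-1127) = 6026021; w3·w3 = 651·651 + 260·260 + (-1088)·(-1088) = 1675145
λ ≈ 6026021/1675145 = 3.597

λ ≈ 3.597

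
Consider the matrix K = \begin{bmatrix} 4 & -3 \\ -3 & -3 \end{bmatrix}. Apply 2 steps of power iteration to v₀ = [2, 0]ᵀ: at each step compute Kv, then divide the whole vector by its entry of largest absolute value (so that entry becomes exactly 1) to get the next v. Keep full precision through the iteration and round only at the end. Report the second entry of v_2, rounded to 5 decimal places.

-0.12000

Kv0 = (8.000000, -6.000000); divide by 8.000000 → v1 = (1.000000, -0.750000)
Kv1 = (6.250000, -0.750000); divide by 6.250000 → v2 = (1.000000, -0.120000)
Requested entry of v2: -6/50 = -0.12000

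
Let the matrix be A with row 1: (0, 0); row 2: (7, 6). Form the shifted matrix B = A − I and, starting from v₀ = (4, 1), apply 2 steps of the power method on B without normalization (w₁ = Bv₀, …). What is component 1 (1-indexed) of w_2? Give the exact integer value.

4

B = A − I has rows (-1, 0); (7, 5)
w1 = Bv₀ = ((-1)·4 + 0·1; 7·4 + 5·1) = (-4, 33)
w2 = Bw1 = ((-1)·(-4) + 0·33; 7·(-4) + 5·33) = (4, 137)
Requested component of w2: 4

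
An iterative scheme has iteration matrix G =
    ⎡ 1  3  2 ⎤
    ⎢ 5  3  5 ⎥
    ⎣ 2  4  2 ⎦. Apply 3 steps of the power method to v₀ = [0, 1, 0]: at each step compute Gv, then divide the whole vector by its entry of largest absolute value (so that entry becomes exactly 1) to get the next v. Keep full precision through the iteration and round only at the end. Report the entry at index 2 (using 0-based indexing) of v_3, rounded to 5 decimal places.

Gv0 = (3.000000, 3.000000, 4.000000); divide by 4.000000 → v1 = (0.750000, 0.750000, 1.000000)
Gv1 = (5.000000, 11.000000, 6.500000); divide by 11.000000 → v2 = (0.454545, 1.000000, 0.590909)
Gv2 = (4.636364, 8.227273, 6.090909); divide by 8.227273 → v3 = (0.563536, 1.000000, 0.740331)
Requested entry of v3: 268/362 = 0.74033

0.74033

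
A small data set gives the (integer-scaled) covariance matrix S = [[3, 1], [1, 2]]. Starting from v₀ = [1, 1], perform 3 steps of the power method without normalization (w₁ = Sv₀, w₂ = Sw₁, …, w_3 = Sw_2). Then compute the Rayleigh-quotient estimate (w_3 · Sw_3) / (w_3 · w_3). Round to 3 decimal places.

3.618

w1 = Sv₀ = (3·1 + 1·1; 1·1 + 2·1) = (4, 3)
w2 = Sw1 = (3·4 + 1·3; 1·4 + 2·3) = (15, 10)
w3 = Sw2 = (55, 35)
Sw3 = (200, 125)
w3·Sw3 = 55·200 + 35·125 = 15375; w3·w3 = 55·55 + 35·35 = 4250
λ ≈ 15375/4250 = 3.618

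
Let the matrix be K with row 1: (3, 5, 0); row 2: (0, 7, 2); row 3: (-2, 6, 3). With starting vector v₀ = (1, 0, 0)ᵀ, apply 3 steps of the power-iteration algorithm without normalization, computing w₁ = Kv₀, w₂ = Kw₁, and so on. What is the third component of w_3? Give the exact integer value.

w1 = Kv₀ = (3·1 + 5·0 + 0·0; 0·1 + 7·0 + 2·0; (-2)·1 + 6·0 + 3·0) = (3, 0, -2)
w2 = Kw1 = (3·3 + 5·0 + 0·(-2); 0·3 + 7·0 + 2·(-2); (-2)·3 + 6·0 + 3·(-2)) = (9, -4, -12)
w3 = Kw2 = (7, -52, -78)
The requested component of w3 is -78.

-78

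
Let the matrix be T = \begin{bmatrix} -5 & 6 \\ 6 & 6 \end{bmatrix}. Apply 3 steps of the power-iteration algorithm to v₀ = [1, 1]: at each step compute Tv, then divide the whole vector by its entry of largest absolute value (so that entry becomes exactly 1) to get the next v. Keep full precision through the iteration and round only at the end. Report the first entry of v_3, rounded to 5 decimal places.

0.15287

Tv0 = (1.000000, 12.000000); divide by 12.000000 → v1 = (0.083333, 1.000000)
Tv1 = (5.583333, 6.500000); divide by 6.500000 → v2 = (0.858974, 1.000000)
Tv2 = (1.705128, 11.153846); divide by 11.153846 → v3 = (0.152874, 1.000000)
Requested entry of v3: 133/870 = 0.15287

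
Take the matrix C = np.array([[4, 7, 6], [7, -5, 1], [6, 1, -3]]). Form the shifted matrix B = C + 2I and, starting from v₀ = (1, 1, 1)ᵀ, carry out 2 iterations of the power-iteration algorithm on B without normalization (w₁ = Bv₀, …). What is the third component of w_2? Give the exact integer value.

B = C + 2I has rows (6, 7, 6); (7, -3, 1); (6, 1, -1)
w1 = Bv₀ = (19, 5, 6)
w2 = Bw1 = (185, 124, 113)
Requested component of w2: 113

113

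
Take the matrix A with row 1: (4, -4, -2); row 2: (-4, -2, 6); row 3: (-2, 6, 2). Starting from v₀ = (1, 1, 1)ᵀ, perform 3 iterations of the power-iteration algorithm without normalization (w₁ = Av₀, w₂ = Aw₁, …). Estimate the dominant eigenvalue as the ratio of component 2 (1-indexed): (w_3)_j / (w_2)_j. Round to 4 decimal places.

w1 = Av₀ = (-2, 0, 6)
w2 = Aw1 = (-20, 44, 16)
w3 = Aw2 = (-288, 88, 336)
Ratio at component: 88 / 44 = 2.0000

2.0000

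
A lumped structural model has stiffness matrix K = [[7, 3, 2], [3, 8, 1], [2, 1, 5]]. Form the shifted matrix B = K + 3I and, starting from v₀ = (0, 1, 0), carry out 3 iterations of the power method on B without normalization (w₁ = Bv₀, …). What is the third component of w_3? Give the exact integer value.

461

B = K + 3I has rows (10, 3, 2); (3, 11, 1); (2, 1, 8)
w1 = Bv₀ = (10·0 + 3·1 + 2·0; 3·0 + 11·1 + 1·0; 2·0 + 1·1 + 8·0) = (3, 11, 1)
w2 = Bw1 = (10·3 + 3·11 + 2·1; 3·3 + 11·11 + 1·1; 2·3 + 1·11 + 8·1) = (65, 131, 25)
w3 = Bw2 = (1093, 1661, 461)
Requested component of w3: 461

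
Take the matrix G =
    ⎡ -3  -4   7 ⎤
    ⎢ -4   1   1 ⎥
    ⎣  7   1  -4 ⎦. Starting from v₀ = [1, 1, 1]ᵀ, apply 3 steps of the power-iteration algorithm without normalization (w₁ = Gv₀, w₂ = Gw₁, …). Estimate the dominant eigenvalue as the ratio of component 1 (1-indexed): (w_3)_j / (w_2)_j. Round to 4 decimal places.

λ ≈ -6.7222

w1 = Gv₀ = ((-3)·1 + (-4)·1 + 7·1; (-4)·1 + 1·1 + 1·1; 7·1 + 1·1 + (-4)·1) = (0, -2, 4)
w2 = Gw1 = ((-3)·0 + (-4)·(-2) + 7·4; (-4)·0 + 1·(-2) + 1·4; 7·0 + 1·(-2) + (-4)·4) = (36, 2, -18)
w3 = Gw2 = (-242, -160, 326)
Ratio at component: -242 / 36 = -6.7222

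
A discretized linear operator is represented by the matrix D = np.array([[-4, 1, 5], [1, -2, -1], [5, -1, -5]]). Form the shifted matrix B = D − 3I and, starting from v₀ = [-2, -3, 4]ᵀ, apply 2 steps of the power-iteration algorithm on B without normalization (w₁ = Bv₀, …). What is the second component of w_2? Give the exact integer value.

25

B = D − 3I has rows (-7, 1, 5); (1, -5, -1); (5, -1, -8)
w1 = Bv₀ = ((-7)·(-2) + 1·(-3) + 5·4; 1·(-2) + (-5)·(-3) + (-1)·4; 5·(-2) + (-1)·(-3) + (-8)·4) = (31, 9, -39)
w2 = Bw1 = ((-7)·31 + 1·9 + 5·(-39); 1·31 + (-5)·9 + (-1)·(-39); 5·31 + (-1)·9 + (-8)·(-39)) = (-403, 25, 458)
Requested component of w2: 25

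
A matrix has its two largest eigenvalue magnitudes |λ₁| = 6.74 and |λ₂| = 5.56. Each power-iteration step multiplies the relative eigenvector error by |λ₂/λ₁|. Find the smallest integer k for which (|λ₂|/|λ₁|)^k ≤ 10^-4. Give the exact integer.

|λ₂/λ₁| = 5.56/6.74 = 0.82493
Need k ≥ ln(10^-4) / ln(0.82493) = -9.2103 / -0.1925 ≈ 47.855
Smallest integer k satisfying the bound: 48

48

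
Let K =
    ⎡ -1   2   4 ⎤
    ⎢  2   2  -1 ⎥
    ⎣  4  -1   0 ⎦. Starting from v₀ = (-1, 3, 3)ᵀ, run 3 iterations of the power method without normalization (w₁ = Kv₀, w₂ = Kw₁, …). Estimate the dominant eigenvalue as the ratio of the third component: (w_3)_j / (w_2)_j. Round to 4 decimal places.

w1 = Kv₀ = (19, 1, -7)
w2 = Kw1 = (-45, 47, 75)
w3 = Kw2 = (439, -71, -227)
Ratio at component: -227 / 75 = -3.0267

-3.0267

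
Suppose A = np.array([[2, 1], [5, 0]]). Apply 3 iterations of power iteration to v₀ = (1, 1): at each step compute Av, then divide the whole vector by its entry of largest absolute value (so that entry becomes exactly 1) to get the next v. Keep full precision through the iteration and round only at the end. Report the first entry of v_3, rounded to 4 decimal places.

Av0 = (3.00000, 5.00000); divide by 5.00000 → v1 = (0.60000, 1.00000)
Av1 = (2.20000, 3.00000); divide by 3.00000 → v2 = (0.73333, 1.00000)
Av2 = (2.46667, 3.66667); divide by 3.66667 → v3 = (0.67273, 1.00000)
Requested entry of v3: 37/55 = 0.6727

0.6727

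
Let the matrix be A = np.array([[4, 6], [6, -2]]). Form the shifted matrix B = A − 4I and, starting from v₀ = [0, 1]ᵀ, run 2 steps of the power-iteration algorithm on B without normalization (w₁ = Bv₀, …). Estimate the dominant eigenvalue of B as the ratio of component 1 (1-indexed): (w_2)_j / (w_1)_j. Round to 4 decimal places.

-6.0000

B = A − 4I has rows (0, 6); (6, -6)
w1 = Bv₀ = (0·0 + 6·1; 6·0 + (-6)·1) = (6, -6)
w2 = Bw1 = (0·6 + 6·(-6); 6·6 + (-6)·(-6)) = (-36, 72)
Ratio: -36/6 = -6.0000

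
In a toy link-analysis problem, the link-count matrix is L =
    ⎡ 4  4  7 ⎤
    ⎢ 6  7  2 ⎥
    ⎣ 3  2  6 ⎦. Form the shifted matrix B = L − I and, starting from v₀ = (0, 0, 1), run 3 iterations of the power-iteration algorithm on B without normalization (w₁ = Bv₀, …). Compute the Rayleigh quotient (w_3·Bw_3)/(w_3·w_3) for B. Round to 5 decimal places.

12.54118

B = L − I has rows (3, 4, 7); (6, 6, 2); (3, 2, 5)
w1 = Bv₀ = (3·0 + 4·0 + 7·1; 6·0 + 6·0 + 2·1; 3·0 + 2·0 + 5·1) = (7, 2, 5)
w2 = Bw1 = (3·7 + 4·2 + 7·5; 6·7 + 6·2 + 2·5; 3·7 + 2·2 + 5·5) = (64, 64, 50)
w3 = Bw2 = (798, 868, 570)
Bw3 = (9856, 11136, 6980)
w3·Bw3 = 21509736; w3·w3 = 1715128; μ ≈ 21509736/1715128 = 12.54118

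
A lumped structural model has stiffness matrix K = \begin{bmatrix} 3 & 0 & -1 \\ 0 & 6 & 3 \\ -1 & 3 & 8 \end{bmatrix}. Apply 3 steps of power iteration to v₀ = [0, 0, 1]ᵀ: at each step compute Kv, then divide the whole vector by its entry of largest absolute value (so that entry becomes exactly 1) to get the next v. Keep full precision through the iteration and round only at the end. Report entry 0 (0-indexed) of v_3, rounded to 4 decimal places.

-0.1468

Kv0 = (-1.00000, 3.00000, 8.00000); divide by 8.00000 → v1 = (-0.12500, 0.37500, 1.00000)
Kv1 = (-1.37500, 5.25000, 9.25000); divide by 9.25000 → v2 = (-0.14865, 0.56757, 1.00000)
Kv2 = (-1.44595, 6.40541, 9.85135); divide by 9.85135 → v3 = (-0.14678, 0.65021, 1.00000)
Requested entry of v3: -107/729 = -0.1468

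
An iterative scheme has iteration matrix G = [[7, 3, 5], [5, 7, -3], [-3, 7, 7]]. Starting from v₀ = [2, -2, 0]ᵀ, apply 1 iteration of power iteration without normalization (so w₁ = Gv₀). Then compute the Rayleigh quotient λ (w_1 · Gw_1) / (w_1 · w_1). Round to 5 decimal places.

λ ≈ 6.46667

w1 = Gv₀ = (7·2 + 3·(-2) + 5·0; 5·2 + 7·(-2) + (-3)·0; (-3)·2 + 7·(-2) + 7·0) = (8, -4, -20)
Gw1 = (-56, 72, -192)
w1·Gw1 = 8·(-56) + (-4)·72 + (-20)·(-192) = 3104; w1·w1 = 8·8 + (-4)·(-4) + (-20)·(-20) = 480
λ ≈ 3104/480 = 6.46667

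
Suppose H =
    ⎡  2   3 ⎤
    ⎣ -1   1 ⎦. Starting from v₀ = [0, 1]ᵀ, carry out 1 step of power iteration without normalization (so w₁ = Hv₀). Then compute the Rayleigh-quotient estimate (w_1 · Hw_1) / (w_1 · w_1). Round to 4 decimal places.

2.5000

w1 = Hv₀ = (2·0 + 3·1; (-1)·0 + 1·1) = (3, 1)
Hw1 = (9, -2)
w1·Hw1 = 3·9 + 1·(-2) = 25; w1·w1 = 3·3 + 1·1 = 10
λ ≈ 25/10 = 2.5000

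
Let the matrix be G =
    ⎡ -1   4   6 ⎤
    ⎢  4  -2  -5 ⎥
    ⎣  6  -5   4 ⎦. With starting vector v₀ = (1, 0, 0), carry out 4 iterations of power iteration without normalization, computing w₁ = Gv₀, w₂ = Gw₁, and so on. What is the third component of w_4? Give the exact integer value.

w1 = Gv₀ = ((-1)·1 + 4·0 + 6·0; 4·1 + (-2)·0 + (-5)·0; 6·1 + (-5)·0 + 4·0) = (-1, 4, 6)
w2 = Gw1 = ((-1)·(-1) + 4·4 + 6·6; 4·(-1) + (-2)·4 + (-5)·6; 6·(-1) + (-5)·4 + 4·6) = (53, -42, -2)
w3 = Gw2 = (-233, 306, 520)
w4 = Gw3 = (4577, -4144, -848)
The requested component of w4 is -848.

-848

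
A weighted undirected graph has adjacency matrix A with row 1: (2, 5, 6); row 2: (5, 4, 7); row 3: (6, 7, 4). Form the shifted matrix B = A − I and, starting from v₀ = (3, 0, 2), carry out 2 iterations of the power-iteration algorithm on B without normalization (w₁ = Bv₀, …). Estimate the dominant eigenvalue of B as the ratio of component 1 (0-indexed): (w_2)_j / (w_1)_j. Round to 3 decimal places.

B = A − I has rows (1, 5, 6); (5, 3, 7); (6, 7, 3)
w1 = Bv₀ = (15, 29, 24)
w2 = Bw1 = (304, 330, 365)
Ratio: 330/29 = 11.379

11.379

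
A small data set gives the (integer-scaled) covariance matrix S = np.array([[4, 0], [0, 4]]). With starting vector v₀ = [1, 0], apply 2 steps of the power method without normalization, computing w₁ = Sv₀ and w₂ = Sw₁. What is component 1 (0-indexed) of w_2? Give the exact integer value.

0

w1 = Sv₀ = (4·1 + 0·0; 0·1 + 4·0) = (4, 0)
w2 = Sw1 = (4·4 + 0·0; 0·4 + 4·0) = (16, 0)
The requested component of w2 is 0.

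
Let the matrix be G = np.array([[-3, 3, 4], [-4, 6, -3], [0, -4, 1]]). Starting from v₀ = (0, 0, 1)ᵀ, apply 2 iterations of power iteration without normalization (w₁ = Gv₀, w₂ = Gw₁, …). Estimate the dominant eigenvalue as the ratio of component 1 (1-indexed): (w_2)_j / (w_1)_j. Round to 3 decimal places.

w1 = Gv₀ = (4, -3, 1)
w2 = Gw1 = (-17, -37, 13)
Ratio at component: -17 / 4 = -4.250

-4.250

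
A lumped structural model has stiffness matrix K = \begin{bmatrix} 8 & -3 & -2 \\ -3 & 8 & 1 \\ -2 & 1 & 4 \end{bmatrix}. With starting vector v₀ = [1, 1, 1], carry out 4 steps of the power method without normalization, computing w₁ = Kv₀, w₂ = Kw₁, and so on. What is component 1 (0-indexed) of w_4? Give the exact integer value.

3324

w1 = Kv₀ = (3, 6, 3)
w2 = Kw1 = (0, 42, 12)
w3 = Kw2 = (-150, 348, 90)
w4 = Kw3 = (-2424, 3324, 1008)
The requested component of w4 is 3324.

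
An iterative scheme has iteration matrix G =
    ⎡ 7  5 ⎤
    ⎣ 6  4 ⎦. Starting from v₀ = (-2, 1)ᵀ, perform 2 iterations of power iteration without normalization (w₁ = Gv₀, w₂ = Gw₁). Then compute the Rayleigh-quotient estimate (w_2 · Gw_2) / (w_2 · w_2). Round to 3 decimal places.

λ ≈ 11.179

w1 = Gv₀ = (7·(-2) + 5·1; 6·(-2) + 4·1) = (-9, -8)
w2 = Gw1 = (7·(-9) + 5·(-8); 6·(-9) + 4·(-8)) = (-103, -86)
Gw2 = (-1151, -962)
w2·Gw2 = (-103)·(-1151) + (-86)·(-962) = 201285; w2·w2 = (-103)·(-103) + (-86)·(-86) = 18005
λ ≈ 201285/18005 = 11.179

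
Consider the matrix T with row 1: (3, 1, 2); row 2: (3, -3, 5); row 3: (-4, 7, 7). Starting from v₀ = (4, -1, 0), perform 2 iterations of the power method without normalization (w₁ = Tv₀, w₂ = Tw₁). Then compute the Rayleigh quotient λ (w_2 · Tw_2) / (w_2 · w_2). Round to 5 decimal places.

λ ≈ 6.63563

w1 = Tv₀ = (3·4 + 1·(-1) + 2·0; 3·4 + (-3)·(-1) + 5·0; (-4)·4 + 7·(-1) + 7·0) = (11, 15, -23)
w2 = Tw1 = (3·11 + 1·15 + 2·(-23); 3·11 + (-3)·15 + 5·(-23); (-4)·11 + 7·15 + 7·(-23)) = (2, -127, -100)
Tw2 = (-321, -113, -1597)
w2·Tw2 = 2·(-321) + (-127)·(-113) + (-100)·(-1597) = 173409; w2·w2 = 2·2 + (-127)·(-127) + (-100)·(-100) = 26133
λ ≈ 173409/26133 = 6.63563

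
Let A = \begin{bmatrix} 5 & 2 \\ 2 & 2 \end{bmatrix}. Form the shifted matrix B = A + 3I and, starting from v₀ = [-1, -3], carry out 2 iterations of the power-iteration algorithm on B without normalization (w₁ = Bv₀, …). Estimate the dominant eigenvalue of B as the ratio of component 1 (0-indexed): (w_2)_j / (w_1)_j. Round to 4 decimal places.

6.6471

B = A + 3I has rows (8, 2); (2, 5)
w1 = Bv₀ = (8·(-1) + 2·(-3); 2·(-1) + 5·(-3)) = (-14, -17)
w2 = Bw1 = (8·(-14) + 2·(-17); 2·(-14) + 5·(-17)) = (-146, -113)
Ratio: -113/-17 = 6.6471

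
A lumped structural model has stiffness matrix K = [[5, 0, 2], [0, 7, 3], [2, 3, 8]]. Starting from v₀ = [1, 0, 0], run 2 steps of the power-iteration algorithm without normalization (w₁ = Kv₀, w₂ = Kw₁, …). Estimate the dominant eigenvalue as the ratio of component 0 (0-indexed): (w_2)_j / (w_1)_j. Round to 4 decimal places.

λ ≈ 5.8000

w1 = Kv₀ = (5·1 + 0·0 + 2·0; 0·1 + 7·0 + 3·0; 2·1 + 3·0 + 8·0) = (5, 0, 2)
w2 = Kw1 = (5·5 + 0·0 + 2·2; 0·5 + 7·0 + 3·2; 2·5 + 3·0 + 8·2) = (29, 6, 26)
Ratio at component: 29 / 5 = 5.8000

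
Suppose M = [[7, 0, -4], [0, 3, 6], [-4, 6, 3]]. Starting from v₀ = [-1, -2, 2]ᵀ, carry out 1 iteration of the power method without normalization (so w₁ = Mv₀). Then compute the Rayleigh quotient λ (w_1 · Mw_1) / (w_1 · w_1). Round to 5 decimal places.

w1 = Mv₀ = (7·(-1) + 0·(-2) + (-4)·2; 0·(-1) + 3·(-2) + 6·2; (-4)·(-1) + 6·(-2) + 3·2) = (-15, 6, -2)
Mw1 = (-97, 6, 90)
w1·Mw1 = (-15)·(-97) + 6·6 + (-2)·90 = 1311; w1·w1 = (-15)·(-15) + 6·6 + (-2)·(-2) = 265
λ ≈ 1311/265 = 4.94717

4.94717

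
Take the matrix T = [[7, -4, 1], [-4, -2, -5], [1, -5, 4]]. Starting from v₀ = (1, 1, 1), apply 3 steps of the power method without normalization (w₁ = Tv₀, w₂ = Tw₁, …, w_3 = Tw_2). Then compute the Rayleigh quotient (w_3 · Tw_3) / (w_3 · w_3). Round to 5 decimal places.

λ ≈ 8.52577

w1 = Tv₀ = (7·1 + (-4)·1 + 1·1; (-4)·1 + (-2)·1 + (-5)·1; 1·1 + (-5)·1 + 4·1) = (4, -11, 0)
w2 = Tw1 = (7·4 + (-4)·(-11) + 1·0; (-4)·4 + (-2)·(-11) + (-5)·0; 1·4 + (-5)·(-11) + 4·0) = (72, 6, 59)
w3 = Tw2 = (539, -595, 278)
Tw3 = (6431, -2356, 4626)
w3·Tw3 = 539·6431 + (-595)·(-2356) + 278·4626 = 6154157; w3·w3 = 539·539 + (-595)·(-595) + 278·278 = 721830
λ ≈ 6154157/721830 = 8.52577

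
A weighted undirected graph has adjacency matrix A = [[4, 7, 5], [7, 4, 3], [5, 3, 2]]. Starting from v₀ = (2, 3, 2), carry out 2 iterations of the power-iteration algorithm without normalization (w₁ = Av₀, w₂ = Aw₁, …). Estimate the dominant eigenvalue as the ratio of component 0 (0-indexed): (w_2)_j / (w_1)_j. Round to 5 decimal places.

λ ≈ 12.69231

w1 = Av₀ = (39, 32, 23)
w2 = Aw1 = (495, 470, 337)
Ratio at component: 495 / 39 = 12.69231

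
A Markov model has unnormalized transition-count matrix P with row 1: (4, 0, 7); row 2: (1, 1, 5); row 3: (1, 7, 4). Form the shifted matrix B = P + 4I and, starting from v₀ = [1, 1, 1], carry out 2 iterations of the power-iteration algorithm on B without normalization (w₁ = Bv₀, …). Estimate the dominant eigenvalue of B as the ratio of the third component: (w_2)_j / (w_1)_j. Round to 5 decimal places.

B = P + 4I has rows (8, 0, 7); (1, 5, 5); (1, 7, 8)
w1 = Bv₀ = (8·1 + 0·1 + 7·1; 1·1 + 5·1 + 5·1; 1·1 + 7·1 + 8·1) = (15, 11, 16)
w2 = Bw1 = (8·15 + 0·11 + 7·16; 1·15 + 5·11 + 5·16; 1·15 + 7·11 + 8·16) = (232, 150, 220)
Ratio: 220/16 = 13.75000

μ ≈ 13.75000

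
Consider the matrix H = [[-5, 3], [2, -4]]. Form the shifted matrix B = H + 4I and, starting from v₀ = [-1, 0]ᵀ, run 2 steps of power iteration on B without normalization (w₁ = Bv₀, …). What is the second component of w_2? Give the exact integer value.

2

B = H + 4I has rows (-1, 3); (2, 0)
w1 = Bv₀ = ((-1)·(-1) + 3·0; 2·(-1) + 0·0) = (1, -2)
w2 = Bw1 = ((-1)·1 + 3·(-2); 2·1 + 0·(-2)) = (-7, 2)
Requested component of w2: 2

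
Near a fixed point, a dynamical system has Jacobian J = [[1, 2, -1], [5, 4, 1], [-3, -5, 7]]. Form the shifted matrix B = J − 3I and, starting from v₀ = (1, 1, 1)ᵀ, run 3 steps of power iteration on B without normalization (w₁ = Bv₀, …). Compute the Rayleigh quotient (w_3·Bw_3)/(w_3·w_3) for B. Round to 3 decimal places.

4.754

B = J − 3I has rows (-2, 2, -1); (5, 1, 1); (-3, -5, 4)
w1 = Bv₀ = (-1, 7, -4)
w2 = Bw1 = (20, -2, -48)
w3 = Bw2 = (4, 50, -242)
Bw3 = (334, -172, -1230)
w3·Bw3 = 290396; w3·w3 = 61080; μ ≈ 290396/61080 = 4.754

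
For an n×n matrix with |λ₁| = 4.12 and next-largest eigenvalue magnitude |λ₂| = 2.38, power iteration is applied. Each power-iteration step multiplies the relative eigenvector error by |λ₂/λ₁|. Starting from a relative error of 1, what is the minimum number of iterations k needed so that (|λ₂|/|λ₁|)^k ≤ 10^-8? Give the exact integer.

34

|λ₂/λ₁| = 2.38/4.12 = 0.57767
Need k ≥ ln(10^-8) / ln(0.57767) = -18.4207 / -0.5488 ≈ 33.568
Smallest integer k satisfying the bound: 34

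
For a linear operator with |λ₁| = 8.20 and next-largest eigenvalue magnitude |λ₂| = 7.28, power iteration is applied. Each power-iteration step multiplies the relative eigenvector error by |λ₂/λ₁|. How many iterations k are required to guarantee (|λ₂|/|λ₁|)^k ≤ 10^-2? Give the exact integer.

39

|λ₂/λ₁| = 7.28/8.20 = 0.88780
Need k ≥ ln(10^-2) / ln(0.88780) = -4.6052 / -0.1190 ≈ 38.698
Smallest integer k satisfying the bound: 39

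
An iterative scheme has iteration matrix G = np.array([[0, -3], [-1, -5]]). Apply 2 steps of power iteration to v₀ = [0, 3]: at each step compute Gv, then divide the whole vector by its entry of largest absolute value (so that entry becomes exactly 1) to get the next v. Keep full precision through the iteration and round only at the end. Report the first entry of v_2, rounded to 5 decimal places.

Gv0 = (-9.000000, -15.000000); divide by -15.000000 → v1 = (0.600000, 1.000000)
Gv1 = (-3.000000, -5.600000); divide by -5.600000 → v2 = (0.535714, 1.000000)
Requested entry of v2: 45/84 = 0.53571

0.53571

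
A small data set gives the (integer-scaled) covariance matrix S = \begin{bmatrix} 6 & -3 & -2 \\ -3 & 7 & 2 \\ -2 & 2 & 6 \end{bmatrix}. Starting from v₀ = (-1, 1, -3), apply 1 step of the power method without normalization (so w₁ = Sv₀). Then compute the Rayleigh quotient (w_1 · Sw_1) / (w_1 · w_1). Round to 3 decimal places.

w1 = Sv₀ = (6·(-1) + (-3)·1 + (-2)·(-3); (-3)·(-1) + 7·1 + 2·(-3); (-2)·(-1) + 2·1 + 6·(-3)) = (-3, 4, -14)
Sw1 = (-2, 9, -70)
w1·Sw1 = (-3)·(-2) + 4·9 + (-14)·(-70) = 1022; w1·w1 = (-3)·(-3) + 4·4 + (-14)·(-14) = 221
λ ≈ 1022/221 = 4.624

4.624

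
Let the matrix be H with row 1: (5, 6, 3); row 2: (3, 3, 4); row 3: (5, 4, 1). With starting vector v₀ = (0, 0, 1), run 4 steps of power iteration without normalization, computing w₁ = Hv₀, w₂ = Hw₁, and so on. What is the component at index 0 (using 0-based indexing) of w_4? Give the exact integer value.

5280

w1 = Hv₀ = (5·0 + 6·0 + 3·1; 3·0 + 3·0 + 4·1; 5·0 + 4·0 + 1·1) = (3, 4, 1)
w2 = Hw1 = (5·3 + 6·4 + 3·1; 3·3 + 3·4 + 4·1; 5·3 + 4·4 + 1·1) = (42, 25, 32)
w3 = Hw2 = (456, 329, 342)
w4 = Hw3 = (5280, 3723, 3938)
The requested component of w4 is 5280.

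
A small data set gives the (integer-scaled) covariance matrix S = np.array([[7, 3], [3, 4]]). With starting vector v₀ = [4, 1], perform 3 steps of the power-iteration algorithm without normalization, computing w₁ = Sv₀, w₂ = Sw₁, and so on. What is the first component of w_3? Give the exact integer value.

2326

w1 = Sv₀ = (31, 16)
w2 = Sw1 = (265, 157)
w3 = Sw2 = (2326, 1423)
The requested component of w3 is 2326.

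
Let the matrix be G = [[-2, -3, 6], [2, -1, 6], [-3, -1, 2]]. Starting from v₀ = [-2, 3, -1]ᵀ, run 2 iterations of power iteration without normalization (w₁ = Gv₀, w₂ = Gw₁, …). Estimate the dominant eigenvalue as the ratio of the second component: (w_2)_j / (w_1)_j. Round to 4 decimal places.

w1 = Gv₀ = ((-2)·(-2) + (-3)·3 + 6·(-1); 2·(-2) + (-1)·3 + 6·(-1); (-3)·(-2) + (-1)·3 + 2·(-1)) = (-11, -13, 1)
w2 = Gw1 = ((-2)·(-11) + (-3)·(-13) + 6·1; 2·(-11) + (-1)·(-13) + 6·1; (-3)·(-11) + (-1)·(-13) + 2·1) = (67, -3, 48)
Ratio at component: -3 / -13 = 0.2308

λ ≈ 0.2308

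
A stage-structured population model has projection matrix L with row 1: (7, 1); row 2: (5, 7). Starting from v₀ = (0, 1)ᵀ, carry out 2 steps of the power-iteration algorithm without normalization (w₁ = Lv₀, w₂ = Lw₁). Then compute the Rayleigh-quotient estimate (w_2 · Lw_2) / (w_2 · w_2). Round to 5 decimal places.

λ ≈ 8.45758

w1 = Lv₀ = (7·0 + 1·1; 5·0 + 7·1) = (1, 7)
w2 = Lw1 = (7·1 + 1·7; 5·1 + 7·7) = (14, 54)
Lw2 = (152, 448)
w2·Lw2 = 14·152 + 54·448 = 26320; w2·w2 = 14·14 + 54·54 = 3112
λ ≈ 26320/3112 = 8.45758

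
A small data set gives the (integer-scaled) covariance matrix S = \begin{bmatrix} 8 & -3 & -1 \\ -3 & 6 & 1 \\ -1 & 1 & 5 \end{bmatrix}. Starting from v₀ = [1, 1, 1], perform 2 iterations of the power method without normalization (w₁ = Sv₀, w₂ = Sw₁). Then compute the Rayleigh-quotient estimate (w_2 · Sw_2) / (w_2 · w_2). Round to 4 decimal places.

w1 = Sv₀ = (4, 4, 5)
w2 = Sw1 = (15, 17, 25)
Sw2 = (44, 82, 127)
w2·Sw2 = 15·44 + 17·82 + 25·127 = 5229; w2·w2 = 15·15 + 17·17 + 25·25 = 1139
λ ≈ 5229/1139 = 4.5909

4.5909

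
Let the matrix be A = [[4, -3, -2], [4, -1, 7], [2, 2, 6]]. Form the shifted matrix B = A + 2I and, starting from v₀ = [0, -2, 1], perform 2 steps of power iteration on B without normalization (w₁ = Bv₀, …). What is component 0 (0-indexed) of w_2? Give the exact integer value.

1

B = A + 2I has rows (6, -3, -2); (4, 1, 7); (2, 2, 8)
w1 = Bv₀ = (6·0 + (-3)·(-2) + (-2)·1; 4·0 + 1·(-2) + 7·1; 2·0 + 2·(-2) + 8·1) = (4, 5, 4)
w2 = Bw1 = (6·4 + (-3)·5 + (-2)·4; 4·4 + 1·5 + 7·4; 2·4 + 2·5 + 8·4) = (1, 49, 50)
Requested component of w2: 1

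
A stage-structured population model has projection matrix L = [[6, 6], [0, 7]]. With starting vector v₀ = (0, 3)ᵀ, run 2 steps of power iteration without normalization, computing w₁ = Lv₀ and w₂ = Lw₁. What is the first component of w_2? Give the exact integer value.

w1 = Lv₀ = (18, 21)
w2 = Lw1 = (234, 147)
The requested component of w2 is 234.

234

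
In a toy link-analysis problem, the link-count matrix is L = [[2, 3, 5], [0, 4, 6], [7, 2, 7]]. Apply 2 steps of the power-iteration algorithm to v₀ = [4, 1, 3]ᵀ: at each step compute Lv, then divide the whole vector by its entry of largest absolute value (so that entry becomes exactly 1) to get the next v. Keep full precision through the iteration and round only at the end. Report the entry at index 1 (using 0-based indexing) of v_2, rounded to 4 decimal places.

Lv0 = (26.00000, 22.00000, 51.00000); divide by 51.00000 → v1 = (0.50980, 0.43137, 1.00000)
Lv1 = (7.31373, 7.72549, 11.43137); divide by 11.43137 → v2 = (0.63979, 0.67581, 1.00000)
Requested entry of v2: 394/583 = 0.6758

0.6758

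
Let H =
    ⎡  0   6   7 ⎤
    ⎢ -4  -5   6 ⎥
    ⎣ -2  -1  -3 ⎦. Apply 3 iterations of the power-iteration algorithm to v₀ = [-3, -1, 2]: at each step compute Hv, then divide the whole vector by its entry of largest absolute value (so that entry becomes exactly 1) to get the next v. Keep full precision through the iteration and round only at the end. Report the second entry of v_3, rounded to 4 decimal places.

Hv0 = (8.00000, 29.00000, 1.00000); divide by 29.00000 → v1 = (0.27586, 1.00000, 0.03448)
Hv1 = (6.24138, -5.89655, -1.65517); divide by 6.24138 → v2 = (1.00000, -0.94475, -0.26519)
Hv2 = (-7.52486, -0.86740, -0.25967); divide by -7.52486 → v3 = (1.00000, 0.11527, 0.03451)
Requested entry of v3: -157/-1362 = 0.1153

0.1153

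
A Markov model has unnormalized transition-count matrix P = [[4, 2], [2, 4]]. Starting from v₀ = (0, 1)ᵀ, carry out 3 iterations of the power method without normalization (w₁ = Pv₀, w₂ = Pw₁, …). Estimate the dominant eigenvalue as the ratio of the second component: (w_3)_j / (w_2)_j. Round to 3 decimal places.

w1 = Pv₀ = (4·0 + 2·1; 2·0 + 4·1) = (2, 4)
w2 = Pw1 = (4·2 + 2·4; 2·2 + 4·4) = (16, 20)
w3 = Pw2 = (104, 112)
Ratio at component: 112 / 20 = 5.600

5.600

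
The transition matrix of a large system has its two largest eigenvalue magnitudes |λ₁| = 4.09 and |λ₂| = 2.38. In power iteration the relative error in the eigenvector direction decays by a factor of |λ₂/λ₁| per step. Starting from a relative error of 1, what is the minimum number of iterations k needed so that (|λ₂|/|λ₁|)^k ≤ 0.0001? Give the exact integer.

18

|λ₂/λ₁| = 2.38/4.09 = 0.58191
Need k ≥ ln(0.0001) / ln(0.58191) = -9.2103 / -0.5414 ≈ 17.011
Smallest integer k satisfying the bound: 18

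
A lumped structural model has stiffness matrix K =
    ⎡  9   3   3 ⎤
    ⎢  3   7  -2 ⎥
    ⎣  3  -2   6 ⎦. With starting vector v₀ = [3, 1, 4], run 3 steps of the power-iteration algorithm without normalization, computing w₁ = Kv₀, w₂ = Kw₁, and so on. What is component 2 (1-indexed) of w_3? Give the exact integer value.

w1 = Kv₀ = (9·3 + 3·1 + 3·4; 3·3 + 7·1 + (-2)·4; 3·3 + (-2)·1 + 6·4) = (42, 8, 31)
w2 = Kw1 = (9·42 + 3·8 + 3·31; 3·42 + 7·8 + (-2)·31; 3·42 + (-2)·8 + 6·31) = (495, 120, 296)
w3 = Kw2 = (5703, 1733, 3021)
The requested component of w3 is 1733.

1733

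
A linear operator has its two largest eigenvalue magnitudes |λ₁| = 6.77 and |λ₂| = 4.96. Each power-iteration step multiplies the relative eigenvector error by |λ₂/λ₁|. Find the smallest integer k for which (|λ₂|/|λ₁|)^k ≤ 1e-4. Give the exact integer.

|λ₂/λ₁| = 4.96/6.77 = 0.73264
Need k ≥ ln(1e-4) / ln(0.73264) = -9.2103 / -0.3111 ≈ 29.606
Smallest integer k satisfying the bound: 30

30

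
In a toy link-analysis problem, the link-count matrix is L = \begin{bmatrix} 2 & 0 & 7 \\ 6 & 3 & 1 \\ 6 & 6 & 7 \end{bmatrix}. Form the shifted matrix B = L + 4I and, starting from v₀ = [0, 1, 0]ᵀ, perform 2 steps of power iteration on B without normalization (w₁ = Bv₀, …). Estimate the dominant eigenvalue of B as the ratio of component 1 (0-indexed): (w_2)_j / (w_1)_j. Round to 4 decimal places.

7.8571

B = L + 4I has rows (6, 0, 7); (6, 7, 1); (6, 6, 11)
w1 = Bv₀ = (0, 7, 6)
w2 = Bw1 = (42, 55, 108)
Ratio: 55/7 = 7.8571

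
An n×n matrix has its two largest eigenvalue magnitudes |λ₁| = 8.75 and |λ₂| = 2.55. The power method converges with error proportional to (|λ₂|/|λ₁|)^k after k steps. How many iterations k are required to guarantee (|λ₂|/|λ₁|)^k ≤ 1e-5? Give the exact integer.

|λ₂/λ₁| = 2.55/8.75 = 0.29143
Need k ≥ ln(1e-5) / ln(0.29143) = -11.5129 / -1.2330 ≈ 9.338
Smallest integer k satisfying the bound: 10

10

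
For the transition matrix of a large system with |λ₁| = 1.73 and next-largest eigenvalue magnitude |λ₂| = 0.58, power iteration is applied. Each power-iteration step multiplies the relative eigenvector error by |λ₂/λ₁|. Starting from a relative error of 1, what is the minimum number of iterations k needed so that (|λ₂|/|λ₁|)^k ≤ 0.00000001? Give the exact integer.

17

|λ₂/λ₁| = 0.58/1.73 = 0.33526
Need k ≥ ln(0.00000001) / ln(0.33526) = -18.4207 / -1.0928 ≈ 16.856
Smallest integer k satisfying the bound: 17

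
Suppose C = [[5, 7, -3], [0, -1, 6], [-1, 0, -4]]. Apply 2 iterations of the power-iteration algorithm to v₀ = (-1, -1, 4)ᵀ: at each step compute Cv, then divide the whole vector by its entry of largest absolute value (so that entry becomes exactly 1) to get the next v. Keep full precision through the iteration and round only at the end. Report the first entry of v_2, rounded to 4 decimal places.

Cv0 = (-24.00000, 25.00000, -15.00000); divide by 25.00000 → v1 = (-0.96000, 1.00000, -0.60000)
Cv1 = (4.00000, -4.60000, 3.36000); divide by -4.60000 → v2 = (-0.86957, 1.00000, -0.73043)
Requested entry of v2: 100/-115 = -0.8696

-0.8696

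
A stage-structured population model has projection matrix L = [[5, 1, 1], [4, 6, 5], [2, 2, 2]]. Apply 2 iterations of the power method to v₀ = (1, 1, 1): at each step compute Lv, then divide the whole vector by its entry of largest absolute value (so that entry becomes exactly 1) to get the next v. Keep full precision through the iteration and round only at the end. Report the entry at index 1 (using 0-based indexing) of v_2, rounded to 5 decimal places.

Lv0 = (7.000000, 15.000000, 6.000000); divide by 15.000000 → v1 = (0.466667, 1.000000, 0.400000)
Lv1 = (3.733333, 9.866667, 3.733333); divide by 9.866667 → v2 = (0.378378, 1.000000, 0.378378)
Requested entry of v2: 148/148 = 1.00000

1.00000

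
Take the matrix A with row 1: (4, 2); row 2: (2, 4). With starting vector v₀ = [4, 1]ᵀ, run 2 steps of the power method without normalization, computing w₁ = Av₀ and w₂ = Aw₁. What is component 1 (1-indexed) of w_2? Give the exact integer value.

w1 = Av₀ = (18, 12)
w2 = Aw1 = (96, 84)
The requested component of w2 is 96.

96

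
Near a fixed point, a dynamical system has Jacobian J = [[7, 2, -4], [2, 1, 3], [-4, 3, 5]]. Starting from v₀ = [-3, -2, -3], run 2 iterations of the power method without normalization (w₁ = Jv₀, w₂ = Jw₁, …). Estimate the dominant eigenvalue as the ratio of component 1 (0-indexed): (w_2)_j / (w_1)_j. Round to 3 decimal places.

λ ≈ 4.118

w1 = Jv₀ = (-13, -17, -9)
w2 = Jw1 = (-89, -70, -44)
Ratio at component: -70 / -17 = 4.118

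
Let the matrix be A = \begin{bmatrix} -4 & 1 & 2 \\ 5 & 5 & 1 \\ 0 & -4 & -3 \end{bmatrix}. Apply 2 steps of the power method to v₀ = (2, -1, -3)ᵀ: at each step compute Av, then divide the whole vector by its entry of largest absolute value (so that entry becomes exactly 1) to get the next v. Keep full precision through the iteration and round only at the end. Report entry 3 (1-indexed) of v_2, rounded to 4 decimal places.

Av0 = (-15.00000, 2.00000, 13.00000); divide by -15.00000 → v1 = (1.00000, -0.13333, -0.86667)
Av1 = (-5.86667, 3.46667, 3.13333); divide by -5.86667 → v2 = (1.00000, -0.59091, -0.53409)
Requested entry of v2: -47/88 = -0.5341

-0.5341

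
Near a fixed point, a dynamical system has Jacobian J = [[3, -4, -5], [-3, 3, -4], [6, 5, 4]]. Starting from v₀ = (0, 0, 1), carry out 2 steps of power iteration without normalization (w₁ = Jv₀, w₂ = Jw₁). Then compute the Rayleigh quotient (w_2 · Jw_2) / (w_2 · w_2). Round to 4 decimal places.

w1 = Jv₀ = (3·0 + (-4)·0 + (-5)·1; (-3)·0 + 3·0 + (-4)·1; 6·0 + 5·0 + 4·1) = (-5, -4, 4)
w2 = Jw1 = (3·(-5) + (-4)·(-4) + (-5)·4; (-3)·(-5) + 3·(-4) + (-4)·4; 6·(-5) + 5·(-4) + 4·4) = (-19, -13, -34)
Jw2 = (165, 154, -315)
w2·Jw2 = (-19)·165 + (-13)·154 + (-34)·(-315) = 5573; w2·w2 = (-19)·(-19) + (-13)·(-13) + (-34)·(-34) = 1686
λ ≈ 5573/1686 = 3.3055

λ ≈ 3.3055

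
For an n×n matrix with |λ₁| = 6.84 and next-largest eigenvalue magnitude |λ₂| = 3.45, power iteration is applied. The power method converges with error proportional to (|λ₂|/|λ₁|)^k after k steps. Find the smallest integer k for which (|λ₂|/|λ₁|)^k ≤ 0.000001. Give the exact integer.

21

|λ₂/λ₁| = 3.45/6.84 = 0.50439
Need k ≥ ln(0.000001) / ln(0.50439) = -13.8155 / -0.6844 ≈ 20.186
Smallest integer k satisfying the bound: 21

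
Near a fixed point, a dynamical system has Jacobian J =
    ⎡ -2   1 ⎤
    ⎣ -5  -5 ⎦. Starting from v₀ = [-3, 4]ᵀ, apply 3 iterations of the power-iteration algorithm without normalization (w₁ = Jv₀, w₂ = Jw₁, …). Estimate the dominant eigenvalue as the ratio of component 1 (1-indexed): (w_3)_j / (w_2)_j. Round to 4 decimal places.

w1 = Jv₀ = ((-2)·(-3) + 1·4; (-5)·(-3) + (-5)·4) = (10, -5)
w2 = Jw1 = ((-2)·10 + 1·(-5); (-5)·10 + (-5)·(-5)) = (-25, -25)
w3 = Jw2 = (25, 250)
Ratio at component: 25 / -25 = -1.0000

-1.0000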